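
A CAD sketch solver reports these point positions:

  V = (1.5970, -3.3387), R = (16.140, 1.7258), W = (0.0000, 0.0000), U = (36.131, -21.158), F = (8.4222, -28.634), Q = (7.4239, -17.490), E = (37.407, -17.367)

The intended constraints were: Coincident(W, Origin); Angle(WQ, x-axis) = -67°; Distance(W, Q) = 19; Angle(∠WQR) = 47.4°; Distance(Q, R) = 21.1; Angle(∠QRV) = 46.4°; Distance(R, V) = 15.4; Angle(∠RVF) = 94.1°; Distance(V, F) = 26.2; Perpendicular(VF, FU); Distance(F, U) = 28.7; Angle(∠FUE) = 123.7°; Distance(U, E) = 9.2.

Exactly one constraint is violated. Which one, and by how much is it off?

Distance(U, E) = 9.2 — off by 5.20.

W = (0.00, 0.00) ✓; WQ at -67.00° ✓; |WQ| = 19.00 ✓; ∠WQR = 47.40° ✓; |QR| = 21.10 ✓; ∠QRV = 46.40° ✓; |RV| = 15.40 ✓; ∠RVF = 94.10° ✓; |VF| = 26.20 ✓; ∠(VF, FU) = 90.00° ✓; |FU| = 28.70 ✓; ∠FUE = 123.7° ✓; |UE| = 4.000 ✗.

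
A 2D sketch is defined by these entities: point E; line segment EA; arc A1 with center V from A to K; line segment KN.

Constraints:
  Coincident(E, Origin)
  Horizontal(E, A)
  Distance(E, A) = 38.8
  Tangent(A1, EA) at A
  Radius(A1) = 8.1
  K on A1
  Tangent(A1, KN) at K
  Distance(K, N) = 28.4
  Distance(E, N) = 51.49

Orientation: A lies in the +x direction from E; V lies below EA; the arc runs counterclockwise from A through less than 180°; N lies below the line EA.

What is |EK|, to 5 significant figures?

32.207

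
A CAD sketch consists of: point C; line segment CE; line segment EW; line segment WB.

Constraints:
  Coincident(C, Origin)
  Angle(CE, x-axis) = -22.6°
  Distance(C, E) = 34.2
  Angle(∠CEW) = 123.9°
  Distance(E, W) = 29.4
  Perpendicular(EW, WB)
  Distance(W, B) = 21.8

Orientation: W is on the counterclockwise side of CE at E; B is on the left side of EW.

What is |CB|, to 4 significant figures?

48.92

C is at the origin; CE runs at -22.6° with length 34.2, so E = 34.2·(cos -22.6°, sin -22.6°) = (31.57, -13.14). ∠CEW = 123.9°, so EW runs at -22.6° + (180° − 123.9°) = 33.50° from the x-axis; with |EW| = 29.4, W = E + 29.4·(cos 33.50°, sin 33.50°) = (56.09, 3.084). EW ⟂ WB; with |WB| = 21.8 on the left of EW, B = W + 21.8·(-0.5519, 0.8339) = (44.06, 21.26). Then |CB| = |B − C| = 48.92.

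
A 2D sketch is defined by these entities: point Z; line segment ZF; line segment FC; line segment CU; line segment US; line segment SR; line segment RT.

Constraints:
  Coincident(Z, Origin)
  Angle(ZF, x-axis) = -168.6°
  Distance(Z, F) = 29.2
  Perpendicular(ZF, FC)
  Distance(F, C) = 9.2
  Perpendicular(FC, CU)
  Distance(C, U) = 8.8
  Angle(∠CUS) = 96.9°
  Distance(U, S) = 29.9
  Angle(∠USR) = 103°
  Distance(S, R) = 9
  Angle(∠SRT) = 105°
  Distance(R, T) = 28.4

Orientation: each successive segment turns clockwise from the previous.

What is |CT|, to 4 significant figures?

15.53

Z is at the origin; ZF runs at -168.6° with length 29.2, so F = (-28.62, -5.772). ZF ⟂ FC, so FC runs at 101.4°; with |FC| = 9.2, C = (-30.44, 3.247). FC is perpendicular to CU, so CU runs at 11.40°; with |CU| = 8.8, U = (-21.82, 4.986). ∠CUS = 96.9° gives US at -71.70° from the x-axis; with |US| = 29.9, S = (-12.43, -23.40). ∠USR = 103.0° gives SR at -148.7° from the x-axis; with |SR| = 9.0, R = (-20.12, -28.08). ∠SRT = 105.0° gives RT at 136.3° from the x-axis; with |RT| = 28.4, T = (-40.65, -8.456). Then |CT| = |T − C| = 15.53.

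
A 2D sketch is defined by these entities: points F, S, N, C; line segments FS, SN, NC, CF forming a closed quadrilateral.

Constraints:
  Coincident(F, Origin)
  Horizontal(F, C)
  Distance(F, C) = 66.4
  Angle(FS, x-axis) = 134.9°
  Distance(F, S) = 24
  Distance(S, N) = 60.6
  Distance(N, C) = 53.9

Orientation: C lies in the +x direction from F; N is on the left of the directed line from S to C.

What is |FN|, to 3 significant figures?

58.1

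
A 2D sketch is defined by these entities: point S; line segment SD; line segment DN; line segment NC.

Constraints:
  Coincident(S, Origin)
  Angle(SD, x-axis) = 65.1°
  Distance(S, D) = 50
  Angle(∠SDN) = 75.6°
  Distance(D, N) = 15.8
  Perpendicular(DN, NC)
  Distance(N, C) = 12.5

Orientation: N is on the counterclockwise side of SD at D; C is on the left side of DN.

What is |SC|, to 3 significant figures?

36.1

S is at the origin; SD runs at 65.1° with length 50.0, so D = 50.0·(cos 65.1°, sin 65.1°) = (21.1, 45.4). ∠SDN = 75.6°, so DN runs at 65.1° + (180° − 75.6°) = 170° from the x-axis; with |DN| = 15.8, N = D + 15.8·(cos 170°, sin 170°) = (5.52, 48.2). DN ⟂ NC; with |NC| = 12.5 on the left of DN, C = N + 12.5·(-0.182, -0.983) = (3.24, 35.9). Then |SC| = |C − S| = 36.1.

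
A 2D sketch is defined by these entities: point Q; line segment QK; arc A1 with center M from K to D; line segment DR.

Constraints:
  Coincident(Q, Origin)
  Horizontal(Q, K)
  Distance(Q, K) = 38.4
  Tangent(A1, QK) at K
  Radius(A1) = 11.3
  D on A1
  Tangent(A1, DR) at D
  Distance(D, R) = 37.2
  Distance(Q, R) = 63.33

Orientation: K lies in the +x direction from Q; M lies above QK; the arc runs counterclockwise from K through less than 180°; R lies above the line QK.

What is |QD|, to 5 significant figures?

51.328

Q is at the origin; Q and K share the same y with |QK| = 38.4 and K on the +x side, so K = (38.400, 0.0000). A1 meets QK tangentially, so MK is at right angles to QK, so M = K + (0, 11.3) = (38.400, 11.300). Since MD ⟂ DR (tangency), |MR| = √(11.3² + 37.2²) = 38.878 regardless of where D sits on A1. So R lies on both circle(Q, 63.33) and circle(M, 38.878); the above-QK intersection is R = (38.638, 50.178). D is the foot of the tangent from R: D = (49.232, 14.518).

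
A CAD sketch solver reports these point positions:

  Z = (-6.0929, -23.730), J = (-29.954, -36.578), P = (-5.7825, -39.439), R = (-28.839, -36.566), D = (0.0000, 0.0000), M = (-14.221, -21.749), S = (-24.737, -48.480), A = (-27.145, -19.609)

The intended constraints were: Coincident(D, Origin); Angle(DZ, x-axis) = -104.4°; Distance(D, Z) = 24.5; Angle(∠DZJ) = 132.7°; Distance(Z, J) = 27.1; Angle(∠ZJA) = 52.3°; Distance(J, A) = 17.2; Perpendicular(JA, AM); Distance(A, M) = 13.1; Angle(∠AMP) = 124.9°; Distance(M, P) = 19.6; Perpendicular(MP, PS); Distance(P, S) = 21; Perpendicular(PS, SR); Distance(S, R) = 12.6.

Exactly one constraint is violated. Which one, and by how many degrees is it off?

Perpendicular(PS, SR) — off by 6.50°.

D = (0.00, 0.00) ✓; DZ at -104.4° ✓; |DZ| = 24.50 ✓; ∠DZJ = 132.7° ✓; |ZJ| = 27.10 ✓; ∠ZJA = 52.30° ✓; |JA| = 17.20 ✓; ∠(JA, AM) = 90.00° ✓; |AM| = 13.10 ✓; ∠AMP = 124.9° ✓; |MP| = 19.60 ✓; ∠(MP, PS) = 90.00° ✓; |PS| = 21.00 ✓; ∠(PS, SR) = 96.50° ✗; |SR| = 12.60 ✓.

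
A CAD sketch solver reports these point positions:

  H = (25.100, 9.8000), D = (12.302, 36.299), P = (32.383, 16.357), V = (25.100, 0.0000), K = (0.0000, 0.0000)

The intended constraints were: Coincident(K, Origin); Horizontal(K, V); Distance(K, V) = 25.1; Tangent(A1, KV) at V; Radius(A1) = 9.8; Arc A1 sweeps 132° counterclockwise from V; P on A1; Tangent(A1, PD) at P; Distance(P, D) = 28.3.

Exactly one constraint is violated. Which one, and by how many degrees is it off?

Tangent(A1, PD) at P — off by 3.20°.

K = (0.00, 0.00) ✓; K.y = 0.00, V.y = 0.00 ✓; |KV| = 25.10 ✓; ∠(HV, VK) = 90.00° ✓; |HV| = 9.800 ✓; bearing(H→P) − bearing(H→V) = 132.0° ✓; |HP| = 9.800 ✓; ∠(HP, PD) = 86.80° ✗; |PD| = 28.30 ✓.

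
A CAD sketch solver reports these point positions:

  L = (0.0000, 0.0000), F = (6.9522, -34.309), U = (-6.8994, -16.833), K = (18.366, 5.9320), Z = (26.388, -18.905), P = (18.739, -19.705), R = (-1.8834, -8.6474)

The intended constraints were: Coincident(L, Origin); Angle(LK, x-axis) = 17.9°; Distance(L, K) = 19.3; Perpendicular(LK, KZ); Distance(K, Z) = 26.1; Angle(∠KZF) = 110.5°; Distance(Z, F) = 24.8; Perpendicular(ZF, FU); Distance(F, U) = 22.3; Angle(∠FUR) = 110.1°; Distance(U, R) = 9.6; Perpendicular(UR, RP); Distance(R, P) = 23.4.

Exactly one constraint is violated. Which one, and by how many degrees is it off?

Perpendicular(UR, RP) — off by 3.30°.

L = (0.00, 0.00) ✓; LK at 17.90° ✓; |LK| = 19.30 ✓; ∠(LK, KZ) = 90.00° ✓; |KZ| = 26.10 ✓; ∠KZF = 110.5° ✓; |ZF| = 24.80 ✓; ∠(ZF, FU) = 90.00° ✓; |FU| = 22.30 ✓; ∠FUR = 110.1° ✓; |UR| = 9.600 ✓; ∠(UR, RP) = 86.70° ✗; |RP| = 23.40 ✓.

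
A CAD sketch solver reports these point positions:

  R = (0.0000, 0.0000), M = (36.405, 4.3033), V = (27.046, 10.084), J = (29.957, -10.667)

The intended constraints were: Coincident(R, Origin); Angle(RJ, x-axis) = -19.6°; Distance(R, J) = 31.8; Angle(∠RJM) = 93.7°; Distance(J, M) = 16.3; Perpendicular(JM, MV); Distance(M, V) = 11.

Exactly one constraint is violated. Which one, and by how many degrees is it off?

Perpendicular(JM, MV) — off by 8.40°.

R = (0.00, 0.00) ✓; RJ at -19.60° ✓; |RJ| = 31.80 ✓; ∠RJM = 93.70° ✓; |JM| = 16.30 ✓; ∠(JM, MV) = 81.60° ✗; |MV| = 11.00 ✓.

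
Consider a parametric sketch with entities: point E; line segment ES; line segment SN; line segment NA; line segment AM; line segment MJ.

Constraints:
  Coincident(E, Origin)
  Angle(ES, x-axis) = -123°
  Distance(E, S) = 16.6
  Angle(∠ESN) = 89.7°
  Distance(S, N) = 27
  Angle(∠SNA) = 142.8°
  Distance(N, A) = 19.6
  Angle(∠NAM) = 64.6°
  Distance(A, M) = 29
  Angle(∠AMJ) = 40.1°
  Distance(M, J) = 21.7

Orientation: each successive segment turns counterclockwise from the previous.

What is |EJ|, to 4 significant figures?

27.57

E is at the origin; ES runs at -123.0° with length 16.6, so S = (-9.041, -13.92). ∠ESN = 89.7° gives SN at -32.70° from the x-axis; with |SN| = 27.0, N = (13.68, -28.51). ∠SNA = 142.8° gives NA at 4.500° from the x-axis; with |NA| = 19.6, A = (33.22, -26.97). ∠NAM = 64.6° gives AM at 119.9° from the x-axis; with |AM| = 29.0, M = (18.76, -1.831). ∠AMJ = 40.1° gives MJ at -100.2° from the x-axis; with |MJ| = 21.7, J = (14.92, -23.19). Then |EJ| = |J − E| = 27.57.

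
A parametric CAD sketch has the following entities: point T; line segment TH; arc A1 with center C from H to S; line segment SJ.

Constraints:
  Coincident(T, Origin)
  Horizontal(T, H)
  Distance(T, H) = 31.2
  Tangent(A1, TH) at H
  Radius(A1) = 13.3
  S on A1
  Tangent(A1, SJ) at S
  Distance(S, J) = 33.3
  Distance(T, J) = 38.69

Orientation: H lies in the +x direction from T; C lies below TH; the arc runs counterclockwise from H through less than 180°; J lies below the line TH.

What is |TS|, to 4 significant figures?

20.62

T is at the origin; TH is horizontal with |TH| = 31.2 and H on the +x side, so H = (31.20, 0.000). The tangent condition forces CH to be normal to TH, so C = H + (0, -13.3) = (31.20, -13.30). Since CS ⟂ SJ (tangency), |CJ| = √(13.3² + 33.3²) = 35.86 regardless of where S sits on A1. So J lies on both circle(T, 38.69) and circle(C, 35.86); the below-TH intersection is J = (5.493, -38.30). S is the foot of the tangent from J: S = (19.05, -7.884).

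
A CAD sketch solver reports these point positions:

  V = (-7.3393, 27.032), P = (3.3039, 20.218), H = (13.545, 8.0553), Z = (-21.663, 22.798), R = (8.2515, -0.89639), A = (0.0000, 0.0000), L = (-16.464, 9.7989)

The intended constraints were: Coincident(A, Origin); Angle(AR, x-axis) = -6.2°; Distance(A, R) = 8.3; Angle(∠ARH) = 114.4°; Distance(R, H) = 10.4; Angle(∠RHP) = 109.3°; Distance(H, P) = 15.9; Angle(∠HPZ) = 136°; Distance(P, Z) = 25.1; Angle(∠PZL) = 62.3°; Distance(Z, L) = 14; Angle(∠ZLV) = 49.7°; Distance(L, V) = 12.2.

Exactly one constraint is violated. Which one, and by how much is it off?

Distance(L, V) = 12.2 — off by 7.30.

A = (0.00, 0.00) ✓; AR at -6.200° ✓; |AR| = 8.300 ✓; ∠ARH = 114.4° ✓; |RH| = 10.40 ✓; ∠RHP = 109.3° ✓; |HP| = 15.90 ✓; ∠HPZ = 136.0° ✓; |PZ| = 25.10 ✓; ∠PZL = 62.30° ✓; |ZL| = 14.00 ✓; ∠ZLV = 49.70° ✓; |LV| = 19.50 ✗.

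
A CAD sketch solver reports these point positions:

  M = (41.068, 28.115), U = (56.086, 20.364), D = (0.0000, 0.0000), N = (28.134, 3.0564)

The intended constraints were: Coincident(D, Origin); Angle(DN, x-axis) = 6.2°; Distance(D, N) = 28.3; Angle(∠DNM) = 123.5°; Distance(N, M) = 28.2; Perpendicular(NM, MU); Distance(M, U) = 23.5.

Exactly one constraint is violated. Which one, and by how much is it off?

Distance(M, U) = 23.5 — off by 6.60.

D = (0.00, 0.00) ✓; DN at 6.200° ✓; |DN| = 28.30 ✓; ∠DNM = 123.5° ✓; |NM| = 28.20 ✓; ∠(NM, MU) = 90.00° ✓; |MU| = 16.90 ✗.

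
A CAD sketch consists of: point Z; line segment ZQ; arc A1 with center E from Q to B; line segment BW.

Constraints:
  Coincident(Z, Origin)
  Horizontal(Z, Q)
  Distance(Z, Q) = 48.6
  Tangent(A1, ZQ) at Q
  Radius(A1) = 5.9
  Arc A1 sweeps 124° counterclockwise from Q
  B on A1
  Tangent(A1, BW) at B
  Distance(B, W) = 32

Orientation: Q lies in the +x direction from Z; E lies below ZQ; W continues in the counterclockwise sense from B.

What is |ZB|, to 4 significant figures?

44.67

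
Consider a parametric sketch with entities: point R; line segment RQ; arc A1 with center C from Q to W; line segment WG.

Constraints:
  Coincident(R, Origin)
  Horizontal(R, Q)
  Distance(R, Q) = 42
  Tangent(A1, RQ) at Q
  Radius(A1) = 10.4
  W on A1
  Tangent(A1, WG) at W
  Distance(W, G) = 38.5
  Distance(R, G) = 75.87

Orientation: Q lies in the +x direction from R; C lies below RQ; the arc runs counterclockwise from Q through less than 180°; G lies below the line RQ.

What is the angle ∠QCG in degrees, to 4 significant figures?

152.3°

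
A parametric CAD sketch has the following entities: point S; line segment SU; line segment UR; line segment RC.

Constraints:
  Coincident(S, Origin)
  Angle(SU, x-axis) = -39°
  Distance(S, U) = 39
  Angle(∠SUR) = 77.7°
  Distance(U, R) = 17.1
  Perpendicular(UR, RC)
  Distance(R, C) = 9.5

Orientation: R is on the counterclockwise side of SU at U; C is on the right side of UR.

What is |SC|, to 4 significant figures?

48.41

∠SUR = 77.7°, so UR runs at -39.0° + (180° − 77.7°) = 63.30° from the x-axis; with |UR| = 17.1, R = U + 17.1·(cos 63.30°, sin 63.30°) = (37.99, -9.267). UR ⟂ RC; with |RC| = 9.5 on the right of UR, C = R + 9.5·(0.8934, -0.4493) = (46.48, -13.54). Then |SC| = |C − S| = 48.41.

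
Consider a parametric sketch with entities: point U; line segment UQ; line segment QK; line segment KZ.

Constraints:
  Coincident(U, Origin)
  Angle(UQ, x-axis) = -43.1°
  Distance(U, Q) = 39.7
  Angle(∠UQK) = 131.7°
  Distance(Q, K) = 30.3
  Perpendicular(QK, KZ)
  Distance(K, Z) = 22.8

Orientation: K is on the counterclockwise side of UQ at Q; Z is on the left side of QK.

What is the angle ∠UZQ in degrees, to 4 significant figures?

43.84°

U is at the origin; UQ runs at -43.1° with length 39.7, so Q = 39.7·(cos -43.1°, sin -43.1°) = (28.99, -27.13). ∠UQK = 131.7°, so QK runs at -43.1° + (180° − 131.7°) = 5.200° from the x-axis; with |QK| = 30.3, K = Q + 30.3·(cos 5.200°, sin 5.200°) = (59.16, -24.38). QK is perpendicular to KZ; with |KZ| = 22.8 on the left of QK, Z = K + 22.8·(-0.09063, 0.9959) = (57.10, -1.674). Then cos ∠UZQ = ZU·ZQ / (|ZU||ZQ|), giving 43.84°.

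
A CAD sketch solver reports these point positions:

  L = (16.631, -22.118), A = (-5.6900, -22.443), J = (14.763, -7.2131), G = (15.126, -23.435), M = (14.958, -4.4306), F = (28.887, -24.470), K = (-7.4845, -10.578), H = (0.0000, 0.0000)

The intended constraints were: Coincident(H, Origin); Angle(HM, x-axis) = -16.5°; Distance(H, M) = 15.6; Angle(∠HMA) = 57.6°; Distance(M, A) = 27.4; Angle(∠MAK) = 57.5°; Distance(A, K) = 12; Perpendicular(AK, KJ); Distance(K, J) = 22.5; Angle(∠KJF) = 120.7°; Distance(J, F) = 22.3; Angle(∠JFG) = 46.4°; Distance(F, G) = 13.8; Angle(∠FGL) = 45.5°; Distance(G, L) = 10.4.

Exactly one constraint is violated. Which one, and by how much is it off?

Distance(G, L) = 10.4 — off by 8.40.

H = (0.00, 0.00) ✓; HM at -16.50° ✓; |HM| = 15.60 ✓; ∠HMA = 57.60° ✓; |MA| = 27.40 ✓; ∠MAK = 57.50° ✓; |AK| = 12.00 ✓; ∠(AK, KJ) = 90.00° ✓; |KJ| = 22.50 ✓; ∠KJF = 120.7° ✓; |JF| = 22.30 ✓; ∠JFG = 46.40° ✓; |FG| = 13.80 ✓; ∠FGL = 45.49° ✓; |GL| = 2.000 ✗.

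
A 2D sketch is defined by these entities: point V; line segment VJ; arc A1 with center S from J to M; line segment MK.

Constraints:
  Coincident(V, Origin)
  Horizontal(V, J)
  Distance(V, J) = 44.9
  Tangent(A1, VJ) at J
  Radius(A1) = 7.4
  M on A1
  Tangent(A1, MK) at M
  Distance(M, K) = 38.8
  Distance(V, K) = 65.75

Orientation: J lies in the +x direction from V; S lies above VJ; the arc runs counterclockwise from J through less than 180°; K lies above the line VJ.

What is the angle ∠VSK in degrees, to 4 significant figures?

101.1°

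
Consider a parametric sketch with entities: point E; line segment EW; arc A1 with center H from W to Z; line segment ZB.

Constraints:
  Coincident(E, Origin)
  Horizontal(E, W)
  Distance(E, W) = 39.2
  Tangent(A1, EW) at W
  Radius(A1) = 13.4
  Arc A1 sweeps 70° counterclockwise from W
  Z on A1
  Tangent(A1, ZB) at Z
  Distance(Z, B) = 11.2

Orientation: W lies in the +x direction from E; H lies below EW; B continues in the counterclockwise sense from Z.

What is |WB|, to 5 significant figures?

25.373

E is at the origin; EW is horizontal with |EW| = 39.2 and W on the +x side, so W = (39.200, 0.0000). Tangency of A1 to EW means the radius HW is perpendicular to EW, so H = W + (0, -13.4) = (39.200, -13.400). On A1, W sits at bearing 90° from H; a 70° counterclockwise sweep puts Z at bearing 160°, so Z = H + 13.4·(cos 160°, sin 160°) = (26.608, -8.8169). Tangency of A1 to ZB means the radius HZ is perpendicular to ZB, so ZB runs along (−sin 160°, cos 160°); with |ZB| = 11.2, B = (22.777, -19.341). Then |WB| = |B − W| = 25.373.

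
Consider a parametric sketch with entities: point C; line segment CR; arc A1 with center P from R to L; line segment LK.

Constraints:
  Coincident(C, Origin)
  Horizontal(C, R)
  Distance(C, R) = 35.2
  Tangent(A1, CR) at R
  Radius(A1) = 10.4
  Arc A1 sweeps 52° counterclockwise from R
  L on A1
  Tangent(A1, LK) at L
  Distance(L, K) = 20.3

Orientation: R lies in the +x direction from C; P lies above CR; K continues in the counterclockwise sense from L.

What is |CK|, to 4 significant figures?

59.36

C is at the origin; C and R share the same y with |CR| = 35.2 and R on the +x side, so R = (35.20, 0.000). The tangent condition forces PR to be normal to CR, so P = R + (0, 10.4) = (35.20, 10.40). On A1, R sits at bearing -90° from P; a 52° counterclockwise sweep puts L at bearing -38°, so L = P + 10.4·(cos -38°, sin -38°) = (43.40, 3.997). The tangent condition forces PL to be normal to LK, so LK runs along (−sin -38°, cos -38°); with |LK| = 20.3, K = (55.89, 19.99). Then |CK| = |K − C| = 59.36.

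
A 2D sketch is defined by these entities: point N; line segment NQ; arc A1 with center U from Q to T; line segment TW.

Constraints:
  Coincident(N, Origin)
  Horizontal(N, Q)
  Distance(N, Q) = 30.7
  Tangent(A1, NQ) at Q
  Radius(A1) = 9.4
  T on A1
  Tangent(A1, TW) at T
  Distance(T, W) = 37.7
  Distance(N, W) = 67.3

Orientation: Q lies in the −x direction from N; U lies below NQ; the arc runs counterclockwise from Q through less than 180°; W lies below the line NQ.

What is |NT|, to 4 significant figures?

39.87

N is at the origin; N and Q share the same y with |NQ| = 30.7 and Q on the −x side, so Q = (-30.70, 0.000). The tangent condition forces UQ to be normal to NQ, so U = Q + (0, -9.4) = (-30.70, -9.400). Since UT ⟂ TW (tangency), |UW| = √(9.4² + 37.7²) = 38.85 regardless of where T sits on A1. So W lies on both circle(N, 67.3) and circle(U, 38.85); the below-NQ intersection is W = (-53.45, -40.90). T is the foot of the tangent from W: T = (-39.43, -5.904).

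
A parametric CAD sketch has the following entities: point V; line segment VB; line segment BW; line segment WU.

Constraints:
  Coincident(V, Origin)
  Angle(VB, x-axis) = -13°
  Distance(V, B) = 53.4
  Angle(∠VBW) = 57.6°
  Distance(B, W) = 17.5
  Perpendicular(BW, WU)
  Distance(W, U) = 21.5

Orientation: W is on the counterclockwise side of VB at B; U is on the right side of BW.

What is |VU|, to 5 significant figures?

67.508

V is at the origin; VB runs at -13.0° with length 53.4, so B = 53.4·(cos -13.0°, sin -13.0°) = (52.031, -12.012). ∠VBW = 57.6°, so BW runs at -13.0° + (180° − 57.6°) = 109.40° from the x-axis; with |BW| = 17.5, W = B + 17.5·(cos 109.40°, sin 109.40°) = (46.219, 4.4940). BW ⟂ WU; with |WU| = 21.5 on the right of BW, U = W + 21.5·(0.94322, 0.33216) = (66.498, 11.635). Then |VU| = |U − V| = 67.508.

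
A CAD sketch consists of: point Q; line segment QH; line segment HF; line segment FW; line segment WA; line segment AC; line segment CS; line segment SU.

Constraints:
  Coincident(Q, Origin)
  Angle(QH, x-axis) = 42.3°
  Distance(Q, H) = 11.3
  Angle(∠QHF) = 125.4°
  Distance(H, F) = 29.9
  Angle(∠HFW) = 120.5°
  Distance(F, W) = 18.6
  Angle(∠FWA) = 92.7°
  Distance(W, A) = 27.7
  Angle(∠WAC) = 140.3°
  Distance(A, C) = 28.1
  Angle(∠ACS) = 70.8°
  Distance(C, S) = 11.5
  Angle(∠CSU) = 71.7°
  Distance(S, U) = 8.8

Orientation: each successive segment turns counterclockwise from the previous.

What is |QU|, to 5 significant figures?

15.781

Q is at the origin; QH runs at 42.3° with length 11.3, so H = (8.3578, 7.6050). ∠QHF = 125.4° gives HF at 96.900° from the x-axis; with |HF| = 29.9, F = (4.7657, 37.288). ∠HFW = 120.5° gives FW at 156.40° from the x-axis; with |FW| = 18.6, W = (-12.279, 44.735). ∠FWA = 92.7° gives WA at -116.30° from the x-axis; with |WA| = 27.7, A = (-24.552, 19.902). ∠WAC = 140.3° gives AC at -76.600° from the x-axis; with |AC| = 28.1, C = (-18.040, -7.4327). ∠ACS = 70.8° gives CS at 32.600° from the x-axis; with |CS| = 11.5, S = (-8.3514, -1.2368). ∠CSU = 71.7° gives SU at 140.90° from the x-axis; with |SU| = 8.8, U = (-15.181, 4.3131). Then |QU| = |U − Q| = 15.781.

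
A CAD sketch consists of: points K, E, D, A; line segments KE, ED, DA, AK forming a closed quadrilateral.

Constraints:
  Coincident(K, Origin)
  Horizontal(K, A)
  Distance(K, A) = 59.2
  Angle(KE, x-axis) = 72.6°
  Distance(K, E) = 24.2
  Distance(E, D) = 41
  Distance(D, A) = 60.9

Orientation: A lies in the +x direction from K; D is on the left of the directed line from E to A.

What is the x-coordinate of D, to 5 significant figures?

33.009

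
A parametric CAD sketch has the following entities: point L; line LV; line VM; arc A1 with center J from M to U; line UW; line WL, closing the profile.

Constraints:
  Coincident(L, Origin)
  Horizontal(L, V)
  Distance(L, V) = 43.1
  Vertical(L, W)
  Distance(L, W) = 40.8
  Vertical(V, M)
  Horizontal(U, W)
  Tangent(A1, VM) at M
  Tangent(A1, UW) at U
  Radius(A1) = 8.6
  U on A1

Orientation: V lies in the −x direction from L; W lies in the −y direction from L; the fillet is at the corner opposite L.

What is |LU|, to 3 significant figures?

53.4

The virtual corner opposite L is at (-43.1, -40.8). The tangent condition forces JM to be normal to VM and the tangent condition forces JU to be normal to UW, with radius 8.6, so the center J sits 8.6 in from both sides at J = (-34.5, -32.2). That places the tangent points at M = (-43.1, -32.2) on VM and U = (-34.5, -40.8) on UW. Then |LU| = |U − L| = 53.4.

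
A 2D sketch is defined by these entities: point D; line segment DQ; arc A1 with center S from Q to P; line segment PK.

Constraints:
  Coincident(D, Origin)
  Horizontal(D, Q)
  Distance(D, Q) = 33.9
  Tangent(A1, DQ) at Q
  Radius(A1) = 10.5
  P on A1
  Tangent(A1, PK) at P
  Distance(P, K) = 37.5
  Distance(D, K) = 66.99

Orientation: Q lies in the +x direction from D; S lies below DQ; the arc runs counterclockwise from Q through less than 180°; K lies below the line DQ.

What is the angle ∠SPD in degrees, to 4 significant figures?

109.9°

D is at the origin; DQ is horizontal with |DQ| = 33.9 and Q on the +x side, so Q = (33.90, 0.000). Since A1 is tangent to DQ there, SQ ⟂ DQ, so S = Q + (0, -10.5) = (33.90, -10.50). Since SP ⟂ PK (tangency), |SK| = √(10.5² + 37.5²) = 38.94 regardless of where P sits on A1. So K lies on both circle(D, 66.99) and circle(S, 38.94); the below-DQ intersection is K = (47.89, -46.84). P is the foot of the tangent from K: P = (25.48, -16.77).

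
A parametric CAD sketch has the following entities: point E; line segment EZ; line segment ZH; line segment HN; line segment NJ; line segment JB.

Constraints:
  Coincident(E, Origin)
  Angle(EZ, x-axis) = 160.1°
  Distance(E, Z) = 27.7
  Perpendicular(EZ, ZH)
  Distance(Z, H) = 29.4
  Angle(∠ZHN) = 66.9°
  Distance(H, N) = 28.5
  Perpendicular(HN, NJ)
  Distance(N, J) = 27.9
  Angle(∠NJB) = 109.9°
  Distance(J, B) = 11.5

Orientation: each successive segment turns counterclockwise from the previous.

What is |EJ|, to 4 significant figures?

14.49

∠ZHN = 66.9° gives HN at 3.200° from the x-axis; with |HN| = 28.5, N = (-7.598, -16.63). HN is perpendicular to NJ, so NJ runs at 93.20°; with |NJ| = 27.9, J = (-9.155, 11.23). Then |EJ| = |J − E| = 14.49.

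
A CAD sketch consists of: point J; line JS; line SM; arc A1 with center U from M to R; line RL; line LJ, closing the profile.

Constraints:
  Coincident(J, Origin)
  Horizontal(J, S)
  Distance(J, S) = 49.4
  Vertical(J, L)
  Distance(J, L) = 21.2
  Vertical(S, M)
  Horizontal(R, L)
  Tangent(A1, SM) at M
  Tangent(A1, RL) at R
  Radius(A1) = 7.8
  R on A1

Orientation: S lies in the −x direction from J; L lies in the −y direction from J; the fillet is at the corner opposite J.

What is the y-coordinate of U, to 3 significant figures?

-13.4

J is at the origin; JS is horizontal with |JS| = 49.4 and S on the −x side, so S = (-49.4, 0.00). J and L share the same x with |JL| = 21.2 and L on the −y side, so L = (0.00, -21.2). The virtual corner opposite J is at (-49.4, -21.2). A1 meets SM tangentially, so UM is at right angles to SM and A1 meets RL tangentially, so UR is at right angles to RL, with radius 7.8, so the center U sits 7.8 in from both sides at U = (-41.6, -13.4). So U.y = -13.4.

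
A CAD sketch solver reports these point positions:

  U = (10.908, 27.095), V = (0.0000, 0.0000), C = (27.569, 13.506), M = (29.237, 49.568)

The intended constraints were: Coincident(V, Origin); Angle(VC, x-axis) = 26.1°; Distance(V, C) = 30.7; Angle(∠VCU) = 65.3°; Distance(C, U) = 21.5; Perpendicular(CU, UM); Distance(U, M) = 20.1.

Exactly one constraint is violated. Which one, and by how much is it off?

Distance(U, M) = 20.1 — off by 8.90.

V = (0.00, 0.00) ✓; VC at 26.10° ✓; |VC| = 30.70 ✓; ∠VCU = 65.30° ✓; |CU| = 21.50 ✓; ∠(CU, UM) = 90.00° ✓; |UM| = 29.00 ✗.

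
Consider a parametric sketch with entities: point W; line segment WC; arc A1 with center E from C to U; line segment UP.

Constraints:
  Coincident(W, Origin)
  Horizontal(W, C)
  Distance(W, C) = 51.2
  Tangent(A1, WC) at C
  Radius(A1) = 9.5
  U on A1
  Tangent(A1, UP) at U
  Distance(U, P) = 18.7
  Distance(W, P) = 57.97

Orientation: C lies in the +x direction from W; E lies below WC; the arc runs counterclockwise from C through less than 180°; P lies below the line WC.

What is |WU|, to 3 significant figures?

44.3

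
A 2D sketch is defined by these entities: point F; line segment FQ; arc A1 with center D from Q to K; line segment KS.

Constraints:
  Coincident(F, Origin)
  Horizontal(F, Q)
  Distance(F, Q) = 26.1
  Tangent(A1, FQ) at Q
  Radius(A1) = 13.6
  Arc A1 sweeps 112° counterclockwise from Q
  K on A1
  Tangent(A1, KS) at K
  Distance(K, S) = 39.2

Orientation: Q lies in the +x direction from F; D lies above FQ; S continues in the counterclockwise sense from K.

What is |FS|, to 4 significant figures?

60.06

On A1, Q sits at bearing -90° from D; a 112° counterclockwise sweep puts K at bearing 22°, so K = D + 13.6·(cos 22°, sin 22°) = (38.71, 18.69). A1 meets KS tangentially, so DK is at right angles to KS, so KS runs along (−sin 22°, cos 22°); with |KS| = 39.2, S = (24.03, 55.04). Then |FS| = |S − F| = 60.06.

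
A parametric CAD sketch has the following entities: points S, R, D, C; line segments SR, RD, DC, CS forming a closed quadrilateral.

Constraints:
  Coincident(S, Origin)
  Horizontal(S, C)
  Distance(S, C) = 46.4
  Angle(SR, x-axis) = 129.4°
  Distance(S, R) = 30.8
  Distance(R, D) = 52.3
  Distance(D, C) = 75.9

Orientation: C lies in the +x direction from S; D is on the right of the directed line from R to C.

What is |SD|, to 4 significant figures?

37.13

S is at the origin; SC is horizontal with |SC| = 46.4 and C in +x, so C = (46.4, 0). SR runs at 129.4° with |SR| = 30.8, so R = (-19.55, 23.80). D is determined by |RD| = 52.3 and |DC| = 75.9 together: it lies at the intersection of circle(R, 52.3) and circle(C, 75.9). With |RC| = 70.11, the foot of the radical line on RC is 13.48 from R and the perpendicular offset is √(52.3² − 13.48²) = 50.53. Taking the right-of-RC solution: D = (-24.02, -28.31).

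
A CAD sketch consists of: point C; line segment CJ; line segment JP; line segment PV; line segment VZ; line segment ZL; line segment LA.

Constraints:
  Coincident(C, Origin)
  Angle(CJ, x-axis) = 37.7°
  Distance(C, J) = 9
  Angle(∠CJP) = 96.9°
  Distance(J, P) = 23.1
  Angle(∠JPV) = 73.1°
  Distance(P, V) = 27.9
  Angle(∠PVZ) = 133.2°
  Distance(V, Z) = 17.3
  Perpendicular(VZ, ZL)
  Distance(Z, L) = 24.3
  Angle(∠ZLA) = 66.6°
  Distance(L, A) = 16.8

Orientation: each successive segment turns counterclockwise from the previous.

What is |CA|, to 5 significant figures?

7.1412

The perpendicularity gives ZL at right angles to VZ, so ZL runs at 4.5000°; with |ZL| = 24.3, L = (2.0982, -10.630). ∠ZLA = 66.6° gives LA at 117.90° from the x-axis; with |LA| = 16.8, A = (-5.7630, 4.2172). Then |CA| = |A − C| = 7.1412.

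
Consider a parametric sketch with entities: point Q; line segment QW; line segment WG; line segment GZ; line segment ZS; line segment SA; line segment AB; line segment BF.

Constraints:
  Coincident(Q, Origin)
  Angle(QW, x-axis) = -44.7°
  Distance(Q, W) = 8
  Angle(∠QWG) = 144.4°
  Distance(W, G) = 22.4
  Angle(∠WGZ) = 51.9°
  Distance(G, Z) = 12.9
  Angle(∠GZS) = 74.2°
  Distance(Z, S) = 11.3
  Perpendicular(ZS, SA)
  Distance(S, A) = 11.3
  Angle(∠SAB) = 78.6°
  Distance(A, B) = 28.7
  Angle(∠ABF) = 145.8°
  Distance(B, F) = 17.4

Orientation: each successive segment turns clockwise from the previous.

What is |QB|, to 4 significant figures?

38.77

Q is at the origin; QW runs at -44.7° with length 8.0, so W = (5.686, -5.627). ∠QWG = 144.4° gives WG at -80.30° from the x-axis; with |WG| = 22.4, G = (9.461, -27.71). ∠WGZ = 51.9° gives GZ at 151.6° from the x-axis; with |GZ| = 12.9, Z = (-1.887, -21.57). ∠GZS = 74.2° gives ZS at 45.80° from the x-axis; with |ZS| = 11.3, S = (5.991, -13.47). ZS is perpendicular to SA, so SA runs at -44.20°; with |SA| = 11.3, A = (14.09, -21.35). ∠SAB = 78.6° gives AB at -145.6° from the x-axis; with |AB| = 28.7, B = (-9.589, -37.56). Then |QB| = |B − Q| = 38.77.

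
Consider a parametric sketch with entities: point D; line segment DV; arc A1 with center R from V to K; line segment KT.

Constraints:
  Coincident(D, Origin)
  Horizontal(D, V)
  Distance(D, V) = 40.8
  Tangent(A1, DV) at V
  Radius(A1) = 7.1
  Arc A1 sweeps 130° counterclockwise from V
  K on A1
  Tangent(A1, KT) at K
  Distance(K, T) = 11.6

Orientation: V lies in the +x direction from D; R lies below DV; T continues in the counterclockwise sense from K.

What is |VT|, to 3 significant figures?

20.6

D is at the origin; DV is horizontal with |DV| = 40.8 and V on the +x side, so V = (40.8, 0.00). The tangent condition forces RV to be normal to DV, so R = V + (0, -7.1) = (40.8, -7.10). On A1, V sits at bearing 90° from R; a 130° counterclockwise sweep puts K at bearing 220°, so K = R + 7.1·(cos 220°, sin 220°) = (35.4, -11.7). Tangency of A1 to KT means the radius RK is perpendicular to KT, so KT runs along (−sin 220°, cos 220°); with |KT| = 11.6, T = (42.8, -20.5). Then |VT| = |T − V| = 20.6.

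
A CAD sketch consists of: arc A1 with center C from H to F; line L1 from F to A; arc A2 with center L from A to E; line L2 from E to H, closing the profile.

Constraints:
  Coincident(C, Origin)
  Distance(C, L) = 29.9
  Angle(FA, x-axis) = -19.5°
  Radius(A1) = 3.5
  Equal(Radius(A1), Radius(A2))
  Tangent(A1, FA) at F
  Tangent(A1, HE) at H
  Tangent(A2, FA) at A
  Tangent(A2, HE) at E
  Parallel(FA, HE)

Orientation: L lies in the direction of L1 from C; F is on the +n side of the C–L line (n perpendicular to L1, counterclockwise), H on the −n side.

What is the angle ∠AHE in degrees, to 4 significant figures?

13.18°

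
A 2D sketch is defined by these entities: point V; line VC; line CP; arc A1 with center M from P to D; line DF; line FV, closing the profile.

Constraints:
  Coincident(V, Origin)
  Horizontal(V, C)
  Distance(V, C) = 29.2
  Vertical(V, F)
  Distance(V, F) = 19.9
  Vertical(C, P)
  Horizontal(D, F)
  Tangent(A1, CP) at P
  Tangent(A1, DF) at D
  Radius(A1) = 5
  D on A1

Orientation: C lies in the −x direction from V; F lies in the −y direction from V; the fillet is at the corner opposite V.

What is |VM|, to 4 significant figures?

28.42

VF is vertical with |VF| = 19.9 and F on the −y side, so F = (0.000, -19.90). The virtual corner opposite V is at (-29.20, -19.90). Since A1 is tangent to CP there, MP ⟂ CP and A1 meets DF tangentially, so MD is at right angles to DF, with radius 5.0, so the center M sits 5.0 in from both sides at M = (-24.20, -14.90). Then |VM| = |M − V| = 28.42.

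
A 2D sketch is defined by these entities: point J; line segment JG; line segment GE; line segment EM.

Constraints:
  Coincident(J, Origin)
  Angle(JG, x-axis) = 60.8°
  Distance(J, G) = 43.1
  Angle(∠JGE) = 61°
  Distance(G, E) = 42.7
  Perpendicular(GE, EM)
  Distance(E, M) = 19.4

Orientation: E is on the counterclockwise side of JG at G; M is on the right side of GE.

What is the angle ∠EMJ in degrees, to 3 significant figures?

20.9°

J is at the origin; JG runs at 60.8° with length 43.1, so G = 43.1·(cos 60.8°, sin 60.8°) = (21.0, 37.6). ∠JGE = 61.0°, so GE runs at 60.8° + (180° − 61.0°) = 180° from the x-axis; with |GE| = 42.7, E = G + 42.7·(cos 180°, sin 180°) = (-21.7, 37.8). The perpendicularity gives EM at right angles to GE; with |EM| = 19.4 on the right of GE, M = E + 19.4·(0.00349, 1.00) = (-21.6, 57.2). Then cos ∠EMJ = ME·MJ / (|ME||MJ|), giving 20.9°.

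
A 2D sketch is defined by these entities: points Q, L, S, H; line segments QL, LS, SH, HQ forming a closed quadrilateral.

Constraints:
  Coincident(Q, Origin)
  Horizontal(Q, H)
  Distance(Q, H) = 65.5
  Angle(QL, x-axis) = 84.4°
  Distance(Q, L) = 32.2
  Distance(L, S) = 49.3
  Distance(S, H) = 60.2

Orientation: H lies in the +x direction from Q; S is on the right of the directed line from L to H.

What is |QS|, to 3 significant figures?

18.7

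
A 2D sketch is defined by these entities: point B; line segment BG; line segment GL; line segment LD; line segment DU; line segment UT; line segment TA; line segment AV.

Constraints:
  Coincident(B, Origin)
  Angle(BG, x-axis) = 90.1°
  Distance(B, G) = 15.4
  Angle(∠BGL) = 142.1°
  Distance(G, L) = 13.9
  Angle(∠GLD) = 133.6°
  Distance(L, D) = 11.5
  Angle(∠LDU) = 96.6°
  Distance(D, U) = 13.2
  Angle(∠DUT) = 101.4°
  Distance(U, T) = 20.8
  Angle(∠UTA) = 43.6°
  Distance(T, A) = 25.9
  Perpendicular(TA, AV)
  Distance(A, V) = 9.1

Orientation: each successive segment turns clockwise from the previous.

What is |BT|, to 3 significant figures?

7.29

B is at the origin; BG runs at 90.1° with length 15.4, so G = (-0.0269, 15.4). ∠BGL = 142.1° gives GL at 52.2° from the x-axis; with |GL| = 13.9, L = (8.49, 26.4). ∠GLD = 133.6° gives LD at 5.80° from the x-axis; with |LD| = 11.5, D = (19.9, 27.5). ∠LDU = 96.6° gives DU at -77.6° from the x-axis; with |DU| = 13.2, U = (22.8, 14.7). ∠DUT = 101.4° gives UT at -156° from the x-axis; with |UT| = 20.8, T = (3.74, 6.26). Then |BT| = |T − B| = 7.29.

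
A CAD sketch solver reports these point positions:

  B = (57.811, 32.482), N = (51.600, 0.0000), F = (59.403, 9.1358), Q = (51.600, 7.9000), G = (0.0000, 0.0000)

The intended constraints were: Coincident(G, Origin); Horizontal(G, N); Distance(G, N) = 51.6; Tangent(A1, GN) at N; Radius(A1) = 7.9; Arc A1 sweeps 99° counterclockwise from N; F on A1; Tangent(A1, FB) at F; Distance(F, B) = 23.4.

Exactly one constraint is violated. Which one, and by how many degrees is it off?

Tangent(A1, FB) at F — off by 5.10°.

G = (0.00, 0.00) ✓; G.y = 0.00, N.y = 0.00 ✓; |GN| = 51.60 ✓; ∠(QN, NG) = 90.00° ✓; |QN| = 7.900 ✓; bearing(Q→F) − bearing(Q→N) = 99.00° ✓; |QF| = 7.900 ✓; ∠(QF, FB) = 95.10° ✗; |FB| = 23.40 ✓.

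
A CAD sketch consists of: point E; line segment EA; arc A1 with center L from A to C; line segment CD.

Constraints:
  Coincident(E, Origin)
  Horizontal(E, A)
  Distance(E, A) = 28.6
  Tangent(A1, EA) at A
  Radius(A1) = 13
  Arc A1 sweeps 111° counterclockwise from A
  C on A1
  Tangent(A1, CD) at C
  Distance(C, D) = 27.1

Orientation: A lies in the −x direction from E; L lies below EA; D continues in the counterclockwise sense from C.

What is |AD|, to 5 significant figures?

43.027

E is at the origin; EA is horizontal with |EA| = 28.6 and A on the −x side, so A = (-28.600, 0.0000). Since A1 is tangent to EA there, LA ⟂ EA, so L = A + (0, -13) = (-28.600, -13.000). On A1, A sits at bearing 90° from L; a 111° counterclockwise sweep puts C at bearing 201°, so C = L + 13.0·(cos 201°, sin 201°) = (-40.737, -17.659). Since A1 is tangent to CD there, LC ⟂ CD, so CD runs along (−sin 201°, cos 201°); with |CD| = 27.1, D = (-31.025, -42.959). Then |AD| = |D − A| = 43.027.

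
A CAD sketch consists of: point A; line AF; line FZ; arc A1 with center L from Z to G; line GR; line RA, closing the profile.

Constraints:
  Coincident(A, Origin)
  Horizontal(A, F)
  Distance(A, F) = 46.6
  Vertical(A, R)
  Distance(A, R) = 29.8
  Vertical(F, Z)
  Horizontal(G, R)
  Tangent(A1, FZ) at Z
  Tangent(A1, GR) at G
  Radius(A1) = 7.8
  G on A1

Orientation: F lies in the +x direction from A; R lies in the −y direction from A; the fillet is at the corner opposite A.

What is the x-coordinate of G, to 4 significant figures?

38.80

The virtual corner opposite A is at (46.60, -29.80). The tangent condition forces LZ to be normal to FZ and A1 meets GR tangentially, so LG is at right angles to GR, with radius 7.8, so the center L sits 7.8 in from both sides at L = (38.80, -22.00). That places the tangent points at Z = (46.60, -22.00) on FZ and G = (38.80, -29.80) on GR. So G.x = 38.80.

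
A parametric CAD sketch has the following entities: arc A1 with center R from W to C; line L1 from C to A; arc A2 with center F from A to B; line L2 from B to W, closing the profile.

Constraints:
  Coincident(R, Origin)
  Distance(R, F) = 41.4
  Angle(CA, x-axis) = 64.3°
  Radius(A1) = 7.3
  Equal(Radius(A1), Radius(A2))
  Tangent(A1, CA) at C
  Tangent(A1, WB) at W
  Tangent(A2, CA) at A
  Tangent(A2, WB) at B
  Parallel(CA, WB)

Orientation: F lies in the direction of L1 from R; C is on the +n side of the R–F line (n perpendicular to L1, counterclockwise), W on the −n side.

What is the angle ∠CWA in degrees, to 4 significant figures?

70.57°

The slot axis is L1's direction at 64.3°, so u = (cos 64.3°, sin 64.3°) = (0.4337, 0.9011) and n = (−sin 64.3°, cos 64.3°) = (-0.9011, 0.4337). R is at the origin and F lies 41.4 along u from R, so F = 41.4·u = (17.95, 37.30). Tangency of A1 to both parallel lines with radius 7.3 puts C and W at R ± 7.3·n: C = (-6.578, 3.166), W = (6.578, -3.166). Equal radii place A and B the same way about F: A = F + 7.3·n = (11.38, 40.47), B = F − 7.3·n = (24.53, 34.14). Then cos ∠CWA = WC·WA / (|WC||WA|), giving 70.57°.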